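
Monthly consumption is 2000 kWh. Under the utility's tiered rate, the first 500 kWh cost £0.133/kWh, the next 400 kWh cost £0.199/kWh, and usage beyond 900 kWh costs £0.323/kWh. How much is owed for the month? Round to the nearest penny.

£501.40

First 500 kWh × £0.133 = £66.50
Next 400 kWh × £0.199 = £79.60
Remaining 1100 kWh × £0.323 = £355.30
Total = £501.40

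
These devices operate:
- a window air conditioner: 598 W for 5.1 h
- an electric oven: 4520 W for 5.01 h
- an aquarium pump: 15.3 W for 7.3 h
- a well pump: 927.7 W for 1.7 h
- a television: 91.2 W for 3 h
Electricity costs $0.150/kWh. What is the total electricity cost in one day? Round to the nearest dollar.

$4

window air conditioner: 598 W × 5.1 h = 3,050 Wh = 3.05 kWh
electric oven: 4520 W × 5.01 h = 22,645 Wh = 22.65 kWh
aquarium pump: 15.3 W × 7.3 h = 112 Wh = 0.1117 kWh
well pump: 927.7 W × 1.7 h = 1,577 Wh = 1.577 kWh
television: 91.2 W × 3 h = 274 Wh = 0.2736 kWh
Total energy = 3.05 + 22.65 + 0.1117 + 1.577 + 0.2736 = 27.66 kWh
Cost = 27.66 kWh × $0.150 = $4.15 ≈ $4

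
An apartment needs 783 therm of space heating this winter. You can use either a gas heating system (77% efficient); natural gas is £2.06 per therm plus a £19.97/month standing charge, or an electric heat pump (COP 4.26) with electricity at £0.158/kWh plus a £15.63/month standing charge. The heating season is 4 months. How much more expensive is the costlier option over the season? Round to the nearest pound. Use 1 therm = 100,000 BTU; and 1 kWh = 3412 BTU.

Heat load = 783 therm × 100,000 = 78,300,000 BTU
Gas: input = 78,300,000 / 0.77 = 101,688,312 BTU = 1,017 therm → 1,017 × £2.06 = £2,094.78; + 4 × £19.97 standing = £2,174.66
Heat pump: 78,300,000 BTU / 3412 = 22,950 kWh heat; / 4.26 = 5,387 kWh in → × £0.158 = £851.14; + 4 × £15.63 standing = £913.66
Difference = |£2,174.66 − £913.66| = £1,261.00

£1261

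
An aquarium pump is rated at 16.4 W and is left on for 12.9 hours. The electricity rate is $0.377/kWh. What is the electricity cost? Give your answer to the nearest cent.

$0.08

Energy = 16.4 W × 12.9 h = 212 Wh = 0.2116 kWh
Cost = 0.2116 kWh × $0.377/kWh = $0.08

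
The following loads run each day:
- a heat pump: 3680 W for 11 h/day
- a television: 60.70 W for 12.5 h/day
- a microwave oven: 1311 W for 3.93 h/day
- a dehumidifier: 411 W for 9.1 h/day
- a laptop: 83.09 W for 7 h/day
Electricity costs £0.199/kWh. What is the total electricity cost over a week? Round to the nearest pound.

heat pump: 3680 W × 11 h × 7 d = 283,360 Wh = 283.4 kWh
television: 60.70 W × 12.5 h × 7 d = 5,311 Wh = 5.311 kWh
microwave oven: 1311 W × 3.93 h × 7 d = 36,066 Wh = 36.07 kWh
dehumidifier: 411 W × 9.1 h × 7 d = 26,181 Wh = 26.18 kWh
laptop: 83.09 W × 7 h × 7 d = 4,071 Wh = 4.071 kWh
Total energy = 283.4 + 5.311 + 36.07 + 26.18 + 4.071 = 355 kWh
Cost = 355 kWh × £0.199 = £70.64 ≈ £71

£71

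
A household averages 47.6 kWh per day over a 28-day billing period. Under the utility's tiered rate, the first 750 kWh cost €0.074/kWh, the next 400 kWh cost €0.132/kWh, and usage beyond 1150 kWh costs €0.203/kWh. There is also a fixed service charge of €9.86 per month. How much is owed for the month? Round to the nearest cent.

Usage = 47.6 kWh/day × 28 days = 1332.8 kWh
First 750 kWh × €0.074 = €55.50
Next 400 kWh × €0.132 = €52.80
Remaining 182.8 kWh × €0.203 = €37.11
Energy charge = €145.41; + service €9.86 = €155.27

€155.27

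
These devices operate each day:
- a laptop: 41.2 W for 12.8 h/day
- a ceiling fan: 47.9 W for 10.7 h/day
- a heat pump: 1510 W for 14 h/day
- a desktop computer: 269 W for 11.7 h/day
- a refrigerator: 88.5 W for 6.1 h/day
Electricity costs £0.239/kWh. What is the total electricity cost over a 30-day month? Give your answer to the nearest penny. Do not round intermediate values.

laptop: 41.2 W × 12.8 h × 30 d = 15,821 Wh = 15.82 kWh
ceiling fan: 47.9 W × 10.7 h × 30 d = 15,376 Wh = 15.38 kWh
heat pump: 1510 W × 14 h × 30 d = 634,200 Wh = 634.2 kWh
desktop computer: 269 W × 11.7 h × 30 d = 94,419 Wh = 94.42 kWh
refrigerator: 88.5 W × 6.1 h × 30 d = 16,196 Wh = 16.2 kWh
Total energy = 15.82 + 15.38 + 634.2 + 94.42 + 16.2 = 776 kWh
Cost = 776 kWh × £0.239 = £185.47

£185.47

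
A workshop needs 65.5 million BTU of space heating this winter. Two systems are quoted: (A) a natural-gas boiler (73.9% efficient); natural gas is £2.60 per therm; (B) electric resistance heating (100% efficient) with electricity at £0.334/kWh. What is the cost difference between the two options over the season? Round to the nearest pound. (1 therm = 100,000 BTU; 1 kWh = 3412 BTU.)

Heat load = 65.5 × 10⁶ BTU = 65,500,000 BTU
Gas: input = 65,500,000 / 0.739 = 88,633,288 BTU = 886.3 therm → 886.3 × £2.60 = £2,304.47
Electric: 65,500,000 BTU / 3412 = 19,200 kWh → × £0.334 = £6,411.78
Difference = |£2,304.47 − £6,411.78| = £4,107.32 ≈ £4107

£4107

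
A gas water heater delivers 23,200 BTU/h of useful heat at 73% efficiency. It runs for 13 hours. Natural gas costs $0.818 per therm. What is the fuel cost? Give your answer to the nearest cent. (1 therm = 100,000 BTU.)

Heat delivered = 23,200 BTU/h × 13 h = 301,600 BTU
Gas input = 301,600 / 0.73 = 413,151 BTU
= 413,151 / 100,000 = 4.132 therm
Cost = 4.132 × $0.818/therm = $3.38

$3.38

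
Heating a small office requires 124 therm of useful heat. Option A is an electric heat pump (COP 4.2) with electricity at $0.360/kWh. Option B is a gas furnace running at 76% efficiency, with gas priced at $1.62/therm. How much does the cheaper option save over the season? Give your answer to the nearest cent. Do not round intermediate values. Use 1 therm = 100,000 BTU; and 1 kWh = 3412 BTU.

Heat load = 124 therm × 100,000 = 12,400,000 BTU
Gas: input = 12,400,000 / 0.76 = 16,315,789 BTU = 163.2 therm → 163.2 × $1.62 = $264.32
Heat pump: 12,400,000 BTU / 3412 = 3,634 kWh heat; / 4.2 = 865.3 kWh in → × $0.360 = $311.51
Difference = |$264.32 − $311.51| = $47.19

$47.19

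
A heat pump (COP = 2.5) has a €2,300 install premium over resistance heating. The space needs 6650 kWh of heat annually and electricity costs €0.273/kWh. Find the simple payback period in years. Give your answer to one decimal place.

2.1 years

Resistance: 6650 kWh × €0.273 = €1,815.45/yr
Heat pump: 6650 / 2.5 = 2660 kWh in → × €0.273 = €726.18/yr
Annual savings = €1,089.27
Payback = €2,300 / €1,089.27 = 2.11 years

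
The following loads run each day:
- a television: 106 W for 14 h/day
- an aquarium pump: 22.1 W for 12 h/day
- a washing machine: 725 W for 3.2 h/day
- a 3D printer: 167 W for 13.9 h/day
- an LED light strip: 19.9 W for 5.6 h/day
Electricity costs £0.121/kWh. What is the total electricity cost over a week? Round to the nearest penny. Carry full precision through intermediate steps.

£5.51

television: 106 W × 14 h × 7 d = 10,388 Wh = 10.39 kWh
aquarium pump: 22.1 W × 12 h × 7 d = 1,856 Wh = 1.856 kWh
washing machine: 725 W × 3.2 h × 7 d = 16,240 Wh = 16.24 kWh
3D printer: 167 W × 13.9 h × 7 d = 16,249 Wh = 16.25 kWh
LED light strip: 19.9 W × 5.6 h × 7 d = 780 Wh = 0.7801 kWh
Total energy = 10.39 + 1.856 + 16.24 + 16.25 + 0.7801 = 45.51 kWh
Cost = 45.51 kWh × £0.121 = £5.51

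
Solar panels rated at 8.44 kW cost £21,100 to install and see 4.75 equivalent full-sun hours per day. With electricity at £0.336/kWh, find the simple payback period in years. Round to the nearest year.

Daily generation = 8.44 kW × 4.75 h = 40.09 kWh
Annual generation = 40.09 × 365 = 14633 kWh
Annual savings = 14633 × £0.336 = £4,916.64
Payback = £21,100 / £4,916.64 = 4.29 years

4 years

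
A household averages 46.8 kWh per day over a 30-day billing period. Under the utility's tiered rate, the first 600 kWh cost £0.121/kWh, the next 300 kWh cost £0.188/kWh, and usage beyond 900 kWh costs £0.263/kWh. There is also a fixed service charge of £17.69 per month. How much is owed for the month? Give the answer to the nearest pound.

£279

Usage = 46.8 kWh/day × 30 days = 1404 kWh
First 600 kWh × £0.121 = £72.60
Next 300 kWh × £0.188 = £56.40
Remaining 504 kWh × £0.263 = £132.55
Energy charge = £261.55; + service £17.69 = £279.24 ≈ £279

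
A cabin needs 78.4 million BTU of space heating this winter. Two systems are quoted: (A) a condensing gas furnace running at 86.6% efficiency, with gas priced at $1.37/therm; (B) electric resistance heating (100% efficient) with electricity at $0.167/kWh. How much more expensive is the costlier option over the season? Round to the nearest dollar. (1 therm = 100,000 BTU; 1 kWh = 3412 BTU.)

Heat load = 78.4 × 10⁶ BTU = 78,400,000 BTU
Gas: input = 78,400,000 / 0.866 = 90,531,178 BTU = 905.3 therm → 905.3 × $1.37 = $1,240.28
Electric: 78,400,000 BTU / 3412 = 22,980 kWh → × $0.167 = $3,837.28
Difference = |$1,240.28 − $3,837.28| = $2,597.00

$2597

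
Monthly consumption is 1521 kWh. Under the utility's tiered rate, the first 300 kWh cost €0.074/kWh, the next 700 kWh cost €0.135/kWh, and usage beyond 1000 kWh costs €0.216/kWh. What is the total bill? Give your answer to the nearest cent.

€229.24

First 300 kWh × €0.074 = €22.20
Next 700 kWh × €0.135 = €94.50
Remaining 521 kWh × €0.216 = €112.54
Total = €229.24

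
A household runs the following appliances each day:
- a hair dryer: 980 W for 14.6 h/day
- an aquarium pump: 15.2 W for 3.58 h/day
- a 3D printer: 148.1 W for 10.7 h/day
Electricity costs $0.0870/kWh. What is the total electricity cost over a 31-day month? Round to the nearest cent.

hair dryer: 980 W × 14.6 h × 31 d = 443,548 Wh = 443.5 kWh
aquarium pump: 15.2 W × 3.58 h × 31 d = 1,687 Wh = 1.687 kWh
3D printer: 148.1 W × 10.7 h × 31 d = 49,125 Wh = 49.12 kWh
Total energy = 443.5 + 1.687 + 49.12 = 494.4 kWh
Cost = 494.4 kWh × $0.0870 = $43.01

$43.01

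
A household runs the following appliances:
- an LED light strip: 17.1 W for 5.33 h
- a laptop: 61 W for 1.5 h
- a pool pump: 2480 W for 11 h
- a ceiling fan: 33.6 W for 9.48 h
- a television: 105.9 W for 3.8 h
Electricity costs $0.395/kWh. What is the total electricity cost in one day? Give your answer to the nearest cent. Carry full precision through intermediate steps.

LED light strip: 17.1 W × 5.33 h = 91 Wh = 0.09114 kWh
laptop: 61 W × 1.5 h = 92 Wh = 0.0915 kWh
pool pump: 2480 W × 11 h = 27,280 Wh = 27.28 kWh
ceiling fan: 33.6 W × 9.48 h = 319 Wh = 0.3185 kWh
television: 105.9 W × 3.8 h = 402 Wh = 0.4024 kWh
Total energy = 0.09114 + 0.0915 + 27.28 + 0.3185 + 0.4024 = 28.18 kWh
Cost = 28.18 kWh × $0.395 = $11.13

$11.13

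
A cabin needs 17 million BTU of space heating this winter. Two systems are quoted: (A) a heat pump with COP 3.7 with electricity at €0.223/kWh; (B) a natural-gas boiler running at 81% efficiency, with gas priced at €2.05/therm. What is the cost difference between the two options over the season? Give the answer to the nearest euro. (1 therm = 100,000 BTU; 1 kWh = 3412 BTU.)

Heat load = 17 × 10⁶ BTU = 17,000,000 BTU
Gas: input = 17,000,000 / 0.810 = 20,987,654 BTU = 209.9 therm → 209.9 × €2.05 = €430.25
Heat pump: 17,000,000 BTU / 3412 = 4,982 kWh heat; / 3.7 = 1,347 kWh in → × €0.223 = €300.29
Difference = |€430.25 − €300.29| = €129.96 ≈ €130

€130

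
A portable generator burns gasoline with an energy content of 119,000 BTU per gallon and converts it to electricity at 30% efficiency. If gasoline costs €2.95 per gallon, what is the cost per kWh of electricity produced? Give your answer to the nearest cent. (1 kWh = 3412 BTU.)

Electrical output per gallon = 119,000 BTU × 0.30 / 3412 BTU/kWh = 10.46 kWh
Cost per kWh = €2.95 / 10.46 kWh = €0.282

€0.28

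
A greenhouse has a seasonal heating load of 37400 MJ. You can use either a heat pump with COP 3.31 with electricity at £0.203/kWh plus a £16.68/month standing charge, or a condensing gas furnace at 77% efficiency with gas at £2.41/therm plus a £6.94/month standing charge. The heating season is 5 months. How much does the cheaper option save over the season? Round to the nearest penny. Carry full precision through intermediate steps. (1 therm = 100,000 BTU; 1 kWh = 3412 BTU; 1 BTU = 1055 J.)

£423.64

Heat load = 37400 MJ = 37,400,000,000 J / 1055 = 35,450,237 BTU
Gas: input = 35,450,237 / 0.770 = 46,039,269 BTU = 460.4 therm → 460.4 × £2.41 = £1,109.55; + 5 × £6.94 standing = £1,144.25
Heat pump: 35,450,237 BTU / 3412 = 10,390 kWh heat; / 3.31 = 3,139 kWh in → × £0.203 = £637.20; + 5 × £16.68 standing = £720.60
Difference = |£1,144.25 − £720.60| = £423.64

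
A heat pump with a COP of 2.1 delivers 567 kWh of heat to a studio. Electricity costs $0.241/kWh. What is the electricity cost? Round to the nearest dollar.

$65

Electrical input = 567 kWh / 2.1 = 270 kWh
Cost = 270 × $0.241/kWh = $65.07 ≈ $65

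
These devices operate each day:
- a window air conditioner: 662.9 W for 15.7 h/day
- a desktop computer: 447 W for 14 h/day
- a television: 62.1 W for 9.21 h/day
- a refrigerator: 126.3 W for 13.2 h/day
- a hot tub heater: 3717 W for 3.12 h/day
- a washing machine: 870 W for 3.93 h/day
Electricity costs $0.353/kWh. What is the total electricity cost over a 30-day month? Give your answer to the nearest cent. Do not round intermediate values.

window air conditioner: 662.9 W × 15.7 h × 30 d = 312,226 Wh = 312.2 kWh
desktop computer: 447 W × 14 h × 30 d = 187,740 Wh = 187.7 kWh
television: 62.1 W × 9.21 h × 30 d = 17,158 Wh = 17.16 kWh
refrigerator: 126.3 W × 13.2 h × 30 d = 50,015 Wh = 50.01 kWh
hot tub heater: 3717 W × 3.12 h × 30 d = 347,911 Wh = 347.9 kWh
washing machine: 870 W × 3.93 h × 30 d = 102,573 Wh = 102.6 kWh
Total energy = 312.2 + 187.7 + 17.16 + 50.01 + 347.9 + 102.6 = 1,018 kWh
Cost = 1,018 kWh × $0.353 = $359.22

$359.22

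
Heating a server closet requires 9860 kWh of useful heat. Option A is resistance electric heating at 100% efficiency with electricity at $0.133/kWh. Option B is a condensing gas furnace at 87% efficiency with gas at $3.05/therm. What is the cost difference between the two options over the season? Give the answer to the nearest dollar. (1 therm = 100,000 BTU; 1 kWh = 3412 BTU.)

Heat load = 9860 kWh × 3412 = 33,642,320 BTU
Gas: input = 33,642,320 / 0.87 = 38,669,333 BTU = 386.7 therm → 386.7 × $3.05 = $1,179.41
Electric: 33,642,320 BTU / 3412 = 9,860 kWh → × $0.133 = $1,311.38
Difference = |$1,179.41 − $1,311.38| = $131.97 ≈ $132

$132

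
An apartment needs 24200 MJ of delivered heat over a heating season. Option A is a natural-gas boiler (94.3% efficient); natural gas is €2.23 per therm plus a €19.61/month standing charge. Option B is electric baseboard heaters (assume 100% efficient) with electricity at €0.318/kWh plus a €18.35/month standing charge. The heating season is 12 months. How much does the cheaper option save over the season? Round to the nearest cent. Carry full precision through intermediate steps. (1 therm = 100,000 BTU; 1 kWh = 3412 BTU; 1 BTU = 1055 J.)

Heat load = 24200 MJ = 24,200,000,000 J / 1055 = 22,938,389 BTU
Gas: input = 22,938,389 / 0.943 = 24,324,908 BTU = 243.2 therm → 243.2 × €2.23 = €542.45; + 12 × €19.61 standing = €777.77
Electric: 22,938,389 BTU / 3412 = 6,723 kWh → × €0.318 = €2,137.87; + 12 × €18.35 standing = €2,358.07
Difference = |€777.77 − €2,358.07| = €1,580.30

€1580.30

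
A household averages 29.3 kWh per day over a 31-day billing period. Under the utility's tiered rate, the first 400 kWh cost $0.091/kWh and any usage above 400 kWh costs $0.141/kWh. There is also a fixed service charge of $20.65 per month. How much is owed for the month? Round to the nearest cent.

Usage = 29.3 kWh/day × 31 days = 908.3 kWh
First 400 kWh × $0.091 = $36.40
Remaining 508.3 kWh × $0.141 = $71.67
Energy charge = $108.07; + service $20.65 = $128.72

$128.72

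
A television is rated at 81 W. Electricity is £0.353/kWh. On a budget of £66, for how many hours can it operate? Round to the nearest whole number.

Energy budget = £66 / £0.353 per kWh = 187 kWh = 186,969 Wh
Runtime = 186,969 Wh / 81 W = 2,308 h

2308 h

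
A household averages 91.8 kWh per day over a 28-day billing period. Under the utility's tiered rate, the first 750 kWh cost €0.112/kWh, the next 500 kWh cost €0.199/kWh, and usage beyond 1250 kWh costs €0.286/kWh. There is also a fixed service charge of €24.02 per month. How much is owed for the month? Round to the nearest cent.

€585.15

Usage = 91.8 kWh/day × 28 days = 2570.4 kWh
First 750 kWh × €0.112 = €84.00
Next 500 kWh × €0.199 = €99.50
Remaining 1320.4 kWh × €0.286 = €377.63
Energy charge = €561.13; + service €24.02 = €585.15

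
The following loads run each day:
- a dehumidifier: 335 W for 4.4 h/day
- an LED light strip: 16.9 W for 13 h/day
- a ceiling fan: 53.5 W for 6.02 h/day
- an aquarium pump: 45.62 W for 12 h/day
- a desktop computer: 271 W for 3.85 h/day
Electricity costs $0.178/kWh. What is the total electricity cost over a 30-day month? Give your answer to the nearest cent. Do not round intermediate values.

dehumidifier: 335 W × 4.4 h × 30 d = 44,220 Wh = 44.22 kWh
LED light strip: 16.9 W × 13 h × 30 d = 6,591 Wh = 6.591 kWh
ceiling fan: 53.5 W × 6.02 h × 30 d = 9,662 Wh = 9.662 kWh
aquarium pump: 45.62 W × 12 h × 30 d = 16,423 Wh = 16.42 kWh
desktop computer: 271 W × 3.85 h × 30 d = 31,301 Wh = 31.3 kWh
Total energy = 44.22 + 6.591 + 9.662 + 16.42 + 31.3 = 108.2 kWh
Cost = 108.2 kWh × $0.178 = $19.26

$19.26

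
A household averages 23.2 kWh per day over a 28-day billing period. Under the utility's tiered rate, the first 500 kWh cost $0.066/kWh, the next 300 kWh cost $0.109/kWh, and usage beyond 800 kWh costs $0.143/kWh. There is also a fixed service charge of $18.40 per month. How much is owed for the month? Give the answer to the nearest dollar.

Usage = 23.2 kWh/day × 28 days = 649.6 kWh
First 500 kWh × $0.066 = $33.00
Next 149.6 kWh × $0.109 = $16.31
Remaining tier: 0 kWh (not reached)
Energy charge = $49.31; + service $18.40 = $67.71 ≈ $68

$68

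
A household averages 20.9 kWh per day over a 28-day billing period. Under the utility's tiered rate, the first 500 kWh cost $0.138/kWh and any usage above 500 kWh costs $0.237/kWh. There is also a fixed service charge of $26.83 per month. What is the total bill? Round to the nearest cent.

$116.02

Usage = 20.9 kWh/day × 28 days = 585.2 kWh
First 500 kWh × $0.138 = $69.00
Remaining 85.2 kWh × $0.237 = $20.19
Energy charge = $89.19; + service $26.83 = $116.02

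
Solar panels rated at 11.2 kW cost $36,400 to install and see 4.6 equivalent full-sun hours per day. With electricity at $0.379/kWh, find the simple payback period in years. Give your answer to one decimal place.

5.1 years

Daily generation = 11.2 kW × 4.6 h = 51.52 kWh
Annual generation = 51.52 × 365 = 18805 kWh
Annual savings = 18805 × $0.379 = $7,127.02
Payback = $36,400 / $7,127.02 = 5.11 years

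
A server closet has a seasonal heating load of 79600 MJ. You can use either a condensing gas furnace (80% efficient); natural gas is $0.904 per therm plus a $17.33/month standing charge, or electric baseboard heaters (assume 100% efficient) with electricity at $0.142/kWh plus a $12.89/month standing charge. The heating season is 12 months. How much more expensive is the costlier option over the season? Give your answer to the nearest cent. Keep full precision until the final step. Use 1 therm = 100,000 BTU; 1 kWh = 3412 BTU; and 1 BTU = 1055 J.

Heat load = 79600 MJ = 79,600,000,000 J / 1055 = 75,450,237 BTU
Gas: input = 75,450,237 / 0.800 = 94,312,796 BTU = 943.1 therm → 943.1 × $0.904 = $852.59; + 12 × $17.33 standing = $1,060.55
Electric: 75,450,237 BTU / 3412 = 22,110 kWh → × $0.142 = $3,140.07; + 12 × $12.89 standing = $3,294.75
Difference = |$1,060.55 − $3,294.75| = $2,234.21

$2234.21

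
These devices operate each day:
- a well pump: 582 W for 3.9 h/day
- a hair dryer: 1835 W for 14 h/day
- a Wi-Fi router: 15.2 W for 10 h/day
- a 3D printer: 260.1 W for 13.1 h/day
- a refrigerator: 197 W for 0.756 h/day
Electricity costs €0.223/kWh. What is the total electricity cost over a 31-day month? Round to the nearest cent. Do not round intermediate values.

well pump: 582 W × 3.9 h × 31 d = 70,364 Wh = 70.36 kWh
hair dryer: 1835 W × 14 h × 31 d = 796,390 Wh = 796.4 kWh
Wi-Fi router: 15.2 W × 10 h × 31 d = 4,712 Wh = 4.712 kWh
3D printer: 260.1 W × 13.1 h × 31 d = 105,627 Wh = 105.6 kWh
refrigerator: 197 W × 0.756 h × 31 d = 4,617 Wh = 4.617 kWh
Total energy = 70.36 + 796.4 + 4.712 + 105.6 + 4.617 = 981.7 kWh
Cost = 981.7 kWh × €0.223 = €218.92

€218.92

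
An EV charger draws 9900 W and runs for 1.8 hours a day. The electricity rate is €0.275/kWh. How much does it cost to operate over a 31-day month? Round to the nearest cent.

€151.92

Energy = 9900 W × 1.8 h/day × 31 days = 552,420 Wh = 552.4 kWh
Cost = 552.4 kWh × €0.275/kWh = €151.92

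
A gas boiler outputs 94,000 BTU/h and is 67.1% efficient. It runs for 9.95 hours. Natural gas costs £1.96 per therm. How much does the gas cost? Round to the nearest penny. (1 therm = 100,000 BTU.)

£27.32

Heat delivered = 94,000 BTU/h × 9.95 h = 935,300 BTU
Gas input = 935,300 / 0.671 = 1,393,890 BTU
= 1,393,890 / 100,000 = 13.94 therm
Cost = 13.94 × £1.96/therm = £27.32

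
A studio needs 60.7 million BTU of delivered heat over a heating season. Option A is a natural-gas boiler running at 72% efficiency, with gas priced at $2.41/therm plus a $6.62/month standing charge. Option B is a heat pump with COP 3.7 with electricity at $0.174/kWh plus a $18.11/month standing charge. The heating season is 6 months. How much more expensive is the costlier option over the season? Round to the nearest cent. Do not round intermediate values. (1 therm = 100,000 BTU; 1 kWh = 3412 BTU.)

Heat load = 60.7 × 10⁶ BTU = 60,700,000 BTU
Gas: input = 60,700,000 / 0.72 = 84,305,556 BTU = 843.1 therm → 843.1 × $2.41 = $2,031.76; + 6 × $6.62 standing = $2,071.48
Heat pump: 60,700,000 BTU / 3412 = 17,790 kWh heat; / 3.7 = 4,808 kWh in → × $0.174 = $836.62; + 6 × $18.11 standing = $945.28
Difference = |$2,071.48 − $945.28| = $1,126.21

$1126.21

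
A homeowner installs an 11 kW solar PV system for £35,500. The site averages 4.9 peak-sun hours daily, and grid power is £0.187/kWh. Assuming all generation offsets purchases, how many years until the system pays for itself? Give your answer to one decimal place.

9.6 years

Daily generation = 11 kW × 4.9 h = 53.9 kWh
Annual generation = 53.9 × 365 = 19674 kWh
Annual savings = 19674 × £0.187 = £3,678.94
Payback = £35,500 / £3,678.94 = 9.65 years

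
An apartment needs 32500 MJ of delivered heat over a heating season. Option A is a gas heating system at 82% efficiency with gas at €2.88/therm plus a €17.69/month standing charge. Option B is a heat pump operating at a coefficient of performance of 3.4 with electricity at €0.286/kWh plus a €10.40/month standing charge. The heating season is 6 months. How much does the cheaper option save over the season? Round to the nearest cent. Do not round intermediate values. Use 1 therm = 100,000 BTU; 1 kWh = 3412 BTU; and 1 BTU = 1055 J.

Heat load = 32500 MJ = 32,500,000,000 J / 1055 = 30,805,687 BTU
Gas: input = 30,805,687 / 0.82 = 37,567,911 BTU = 375.7 therm → 375.7 × €2.88 = €1,081.96; + 6 × €17.69 standing = €1,188.10
Heat pump: 30,805,687 BTU / 3412 = 9,029 kWh heat; / 3.4 = 2,655 kWh in → × €0.286 = €759.47; + 6 × €10.40 standing = €821.87
Difference = |€1,188.10 − €821.87| = €366.23

€366.23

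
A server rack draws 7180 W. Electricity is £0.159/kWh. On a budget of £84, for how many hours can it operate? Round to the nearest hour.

Energy budget = £84 / £0.159 per kWh = 528.3 kWh = 528,302 Wh
Runtime = 528,302 Wh / 7180 W = 73.58 h

74 h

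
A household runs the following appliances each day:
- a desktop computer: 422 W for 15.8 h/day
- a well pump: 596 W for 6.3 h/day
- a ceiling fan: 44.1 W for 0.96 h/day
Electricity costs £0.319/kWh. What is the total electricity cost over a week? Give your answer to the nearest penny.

desktop computer: 422 W × 15.8 h × 7 d = 46,673 Wh = 46.67 kWh
well pump: 596 W × 6.3 h × 7 d = 26,284 Wh = 26.28 kWh
ceiling fan: 44.1 W × 0.96 h × 7 d = 296 Wh = 0.2964 kWh
Total energy = 46.67 + 26.28 + 0.2964 = 73.25 kWh
Cost = 73.25 kWh × £0.319 = £23.37

£23.37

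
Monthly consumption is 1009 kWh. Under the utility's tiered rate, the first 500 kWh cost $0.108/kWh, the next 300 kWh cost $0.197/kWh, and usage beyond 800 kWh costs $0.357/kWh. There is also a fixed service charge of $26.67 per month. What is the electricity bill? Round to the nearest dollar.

$214

First 500 kWh × $0.108 = $54.00
Next 300 kWh × $0.197 = $59.10
Remaining 209 kWh × $0.357 = $74.61
Energy charge = $187.71; + service $26.67 = $214.38 ≈ $214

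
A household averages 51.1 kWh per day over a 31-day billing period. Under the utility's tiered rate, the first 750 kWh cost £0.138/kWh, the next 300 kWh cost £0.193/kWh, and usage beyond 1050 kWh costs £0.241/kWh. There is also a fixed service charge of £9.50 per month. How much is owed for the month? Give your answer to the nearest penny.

Usage = 51.1 kWh/day × 31 days = 1584.1 kWh
First 750 kWh × £0.138 = £103.50
Next 300 kWh × £0.193 = £57.90
Remaining 534.1 kWh × £0.241 = £128.72
Energy charge = £290.12; + service £9.50 = £299.62

£299.62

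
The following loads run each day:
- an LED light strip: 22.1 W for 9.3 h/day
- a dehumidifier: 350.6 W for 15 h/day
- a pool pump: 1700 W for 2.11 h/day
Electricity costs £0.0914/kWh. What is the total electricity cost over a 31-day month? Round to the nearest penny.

LED light strip: 22.1 W × 9.3 h × 31 d = 6,371 Wh = 6.371 kWh
dehumidifier: 350.6 W × 15 h × 31 d = 163,029 Wh = 163 kWh
pool pump: 1700 W × 2.11 h × 31 d = 111,197 Wh = 111.2 kWh
Total energy = 6.371 + 163 + 111.2 = 280.6 kWh
Cost = 280.6 kWh × £0.0914 = £25.65

£25.65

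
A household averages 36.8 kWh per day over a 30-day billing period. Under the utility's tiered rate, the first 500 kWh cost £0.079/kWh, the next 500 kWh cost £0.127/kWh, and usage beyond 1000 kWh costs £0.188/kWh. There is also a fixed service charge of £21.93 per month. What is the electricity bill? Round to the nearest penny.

Usage = 36.8 kWh/day × 30 days = 1104 kWh
First 500 kWh × £0.079 = £39.50
Next 500 kWh × £0.127 = £63.50
Remaining 104 kWh × £0.188 = £19.55
Energy charge = £122.55; + service £21.93 = £144.48

£144.48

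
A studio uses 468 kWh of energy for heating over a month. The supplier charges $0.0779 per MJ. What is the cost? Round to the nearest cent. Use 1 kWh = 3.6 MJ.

468 kWh × (3.6 MJ/kWh) = 1,685 MJ
Cost = 1,685 MJ × $0.0779/MJ = $131.25

$131.25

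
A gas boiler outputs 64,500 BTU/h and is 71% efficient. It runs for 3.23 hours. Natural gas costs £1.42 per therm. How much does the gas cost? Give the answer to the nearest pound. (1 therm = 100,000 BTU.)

£4

Heat delivered = 64,500 BTU/h × 3.23 h = 208,335 BTU
Gas input = 208,335 / 0.71 = 293,430 BTU
= 293,430 / 100,000 = 2.934 therm
Cost = 2.934 × £1.42/therm = £4.17 ≈ £4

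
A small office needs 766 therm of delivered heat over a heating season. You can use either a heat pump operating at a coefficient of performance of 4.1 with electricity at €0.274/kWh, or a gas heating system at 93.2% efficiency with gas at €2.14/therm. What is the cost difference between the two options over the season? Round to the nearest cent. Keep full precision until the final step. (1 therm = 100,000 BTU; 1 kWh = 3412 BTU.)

€258.51

Heat load = 766 therm × 100,000 = 76,600,000 BTU
Gas: input = 76,600,000 / 0.932 = 82,188,841 BTU = 821.9 therm → 821.9 × €2.14 = €1,758.84
Heat pump: 76,600,000 BTU / 3412 = 22,450 kWh heat; / 4.1 = 5,476 kWh in → × €0.274 = €1,500.33
Difference = |€1,758.84 − €1,500.33| = €258.51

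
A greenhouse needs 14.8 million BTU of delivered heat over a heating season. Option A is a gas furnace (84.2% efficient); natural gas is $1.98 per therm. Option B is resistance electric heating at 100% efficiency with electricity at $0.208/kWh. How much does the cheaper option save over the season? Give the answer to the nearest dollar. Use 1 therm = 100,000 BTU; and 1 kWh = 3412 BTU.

Heat load = 14.8 × 10⁶ BTU = 14,800,000 BTU
Gas: input = 14,800,000 / 0.842 = 17,577,197 BTU = 175.8 therm → 175.8 × $1.98 = $348.03
Electric: 14,800,000 BTU / 3412 = 4,338 kWh → × $0.208 = $902.23
Difference = |$348.03 − $902.23| = $554.20 ≈ $554

$554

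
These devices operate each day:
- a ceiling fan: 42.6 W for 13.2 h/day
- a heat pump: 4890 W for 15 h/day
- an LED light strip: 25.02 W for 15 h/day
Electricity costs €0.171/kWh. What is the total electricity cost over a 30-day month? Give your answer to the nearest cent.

ceiling fan: 42.6 W × 13.2 h × 30 d = 16,870 Wh = 16.87 kWh
heat pump: 4890 W × 15 h × 30 d = 2,200,500 Wh = 2,200 kWh
LED light strip: 25.02 W × 15 h × 30 d = 11,259 Wh = 11.26 kWh
Total energy = 16.87 + 2,200 + 11.26 = 2,229 kWh
Cost = 2,229 kWh × €0.171 = €381.10

€381.10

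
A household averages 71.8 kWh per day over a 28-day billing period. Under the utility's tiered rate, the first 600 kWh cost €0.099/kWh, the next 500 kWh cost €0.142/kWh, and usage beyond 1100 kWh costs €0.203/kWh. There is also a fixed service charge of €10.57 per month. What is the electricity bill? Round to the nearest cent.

€325.78

Usage = 71.8 kWh/day × 28 days = 2010.4 kWh
First 600 kWh × €0.099 = €59.40
Next 500 kWh × €0.142 = €71.00
Remaining 910.4 kWh × €0.203 = €184.81
Energy charge = €315.21; + service €10.57 = €325.78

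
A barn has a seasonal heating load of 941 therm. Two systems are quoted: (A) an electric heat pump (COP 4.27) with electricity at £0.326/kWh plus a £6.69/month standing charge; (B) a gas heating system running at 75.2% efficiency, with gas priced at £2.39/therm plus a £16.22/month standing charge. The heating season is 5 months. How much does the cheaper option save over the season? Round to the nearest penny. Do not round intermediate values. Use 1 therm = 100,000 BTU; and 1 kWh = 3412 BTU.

£932.76

Heat load = 941 therm × 100,000 = 94,100,000 BTU
Gas: input = 94,100,000 / 0.752 = 125,132,979 BTU = 1,251 therm → 1,251 × £2.39 = £2,990.68; + 5 × £16.22 standing = £3,071.78
Heat pump: 94,100,000 BTU / 3412 = 27,580 kWh heat; / 4.27 = 6,459 kWh in → × £0.326 = £2,105.57; + 5 × £6.69 standing = £2,139.02
Difference = |£3,071.78 − £2,139.02| = £932.76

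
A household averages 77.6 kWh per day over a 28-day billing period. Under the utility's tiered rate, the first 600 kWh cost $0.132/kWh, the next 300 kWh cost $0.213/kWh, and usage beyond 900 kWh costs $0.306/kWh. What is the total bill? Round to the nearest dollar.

$533

Usage = 77.6 kWh/day × 28 days = 2172.8 kWh
First 600 kWh × $0.132 = $79.20
Next 300 kWh × $0.213 = $63.90
Remaining 1272.8 kWh × $0.306 = $389.48
Total = $532.58 ≈ $533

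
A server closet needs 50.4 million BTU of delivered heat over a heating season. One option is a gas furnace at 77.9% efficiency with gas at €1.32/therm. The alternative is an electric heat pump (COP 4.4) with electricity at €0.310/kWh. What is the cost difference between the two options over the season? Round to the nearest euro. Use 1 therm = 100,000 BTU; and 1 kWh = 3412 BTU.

Heat load = 50.4 × 10⁶ BTU = 50,400,000 BTU
Gas: input = 50,400,000 / 0.779 = 64,698,331 BTU = 647 therm → 647 × €1.32 = €854.02
Heat pump: 50,400,000 BTU / 3412 = 14,770 kWh heat; / 4.4 = 3,357 kWh in → × €0.310 = €1,040.71
Difference = |€854.02 − €1,040.71| = €186.69 ≈ €187

€187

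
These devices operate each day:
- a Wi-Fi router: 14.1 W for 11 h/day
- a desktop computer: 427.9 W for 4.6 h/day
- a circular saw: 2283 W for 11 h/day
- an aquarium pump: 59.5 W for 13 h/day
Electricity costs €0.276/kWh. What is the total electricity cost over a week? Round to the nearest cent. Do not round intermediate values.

€54.12

Wi-Fi router: 14.1 W × 11 h × 7 d = 1,086 Wh = 1.086 kWh
desktop computer: 427.9 W × 4.6 h × 7 d = 13,778 Wh = 13.78 kWh
circular saw: 2283 W × 11 h × 7 d = 175,791 Wh = 175.8 kWh
aquarium pump: 59.5 W × 13 h × 7 d = 5,414 Wh = 5.415 kWh
Total energy = 1.086 + 13.78 + 175.8 + 5.415 = 196.1 kWh
Cost = 196.1 kWh × €0.276 = €54.12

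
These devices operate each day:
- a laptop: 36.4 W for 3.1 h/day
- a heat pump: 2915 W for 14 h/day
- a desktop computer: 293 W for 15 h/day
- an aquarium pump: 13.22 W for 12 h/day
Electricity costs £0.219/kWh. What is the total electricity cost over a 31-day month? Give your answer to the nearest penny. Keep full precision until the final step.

laptop: 36.4 W × 3.1 h × 31 d = 3,498 Wh = 3.498 kWh
heat pump: 2915 W × 14 h × 31 d = 1,265,110 Wh = 1,265 kWh
desktop computer: 293 W × 15 h × 31 d = 136,245 Wh = 136.2 kWh
aquarium pump: 13.22 W × 12 h × 31 d = 4,918 Wh = 4.918 kWh
Total energy = 3.498 + 1,265 + 136.2 + 4.918 = 1,410 kWh
Cost = 1,410 kWh × £0.219 = £308.74

£308.74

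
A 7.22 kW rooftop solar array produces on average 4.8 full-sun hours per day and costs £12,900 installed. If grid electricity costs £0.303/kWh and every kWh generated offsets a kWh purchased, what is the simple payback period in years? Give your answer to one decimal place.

3.4 years

Daily generation = 7.22 kW × 4.8 h = 34.66 kWh
Annual generation = 34.66 × 365 = 12649 kWh
Annual savings = 12649 × £0.303 = £3,832.78
Payback = £12,900 / £3,832.78 = 3.37 years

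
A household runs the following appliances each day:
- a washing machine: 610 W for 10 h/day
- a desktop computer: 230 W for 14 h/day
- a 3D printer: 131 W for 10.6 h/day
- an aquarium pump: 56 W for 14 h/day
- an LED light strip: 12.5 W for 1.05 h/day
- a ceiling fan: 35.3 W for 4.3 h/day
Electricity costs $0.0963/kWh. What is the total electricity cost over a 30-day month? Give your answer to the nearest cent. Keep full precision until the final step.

$33.68

washing machine: 610 W × 10 h × 30 d = 183,000 Wh = 183 kWh
desktop computer: 230 W × 14 h × 30 d = 96,600 Wh = 96.6 kWh
3D printer: 131 W × 10.6 h × 30 d = 41,658 Wh = 41.66 kWh
aquarium pump: 56 W × 14 h × 30 d = 23,520 Wh = 23.52 kWh
LED light strip: 12.5 W × 1.05 h × 30 d = 394 Wh = 0.3937 kWh
ceiling fan: 35.3 W × 4.3 h × 30 d = 4,554 Wh = 4.554 kWh
Total energy = 183 + 96.6 + 41.66 + 23.52 + 0.3937 + 4.554 = 349.7 kWh
Cost = 349.7 kWh × $0.0963 = $33.68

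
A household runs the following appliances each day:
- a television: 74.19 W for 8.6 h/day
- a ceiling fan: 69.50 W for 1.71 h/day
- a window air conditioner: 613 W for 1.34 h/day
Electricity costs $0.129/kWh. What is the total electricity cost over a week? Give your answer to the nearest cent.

television: 74.19 W × 8.6 h × 7 d = 4,466 Wh = 4.466 kWh
ceiling fan: 69.50 W × 1.71 h × 7 d = 832 Wh = 0.8319 kWh
window air conditioner: 613 W × 1.34 h × 7 d = 5,750 Wh = 5.75 kWh
Total energy = 4.466 + 0.8319 + 5.75 = 11.05 kWh
Cost = 11.05 kWh × $0.129 = $1.43

$1.43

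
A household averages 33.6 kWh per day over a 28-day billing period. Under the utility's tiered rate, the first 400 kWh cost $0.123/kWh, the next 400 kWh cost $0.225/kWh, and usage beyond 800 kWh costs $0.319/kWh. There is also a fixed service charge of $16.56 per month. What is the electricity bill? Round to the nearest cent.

Usage = 33.6 kWh/day × 28 days = 940.8 kWh
First 400 kWh × $0.123 = $49.20
Next 400 kWh × $0.225 = $90.00
Remaining 140.8 kWh × $0.319 = $44.92
Energy charge = $184.12; + service $16.56 = $200.68

$200.68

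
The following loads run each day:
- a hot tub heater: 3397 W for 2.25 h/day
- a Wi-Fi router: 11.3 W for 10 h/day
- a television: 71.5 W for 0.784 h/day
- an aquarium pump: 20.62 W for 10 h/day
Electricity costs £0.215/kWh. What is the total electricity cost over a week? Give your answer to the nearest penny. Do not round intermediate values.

hot tub heater: 3397 W × 2.25 h × 7 d = 53,503 Wh = 53.5 kWh
Wi-Fi router: 11.3 W × 10 h × 7 d = 791 Wh = 0.791 kWh
television: 71.5 W × 0.784 h × 7 d = 392 Wh = 0.3924 kWh
aquarium pump: 20.62 W × 10 h × 7 d = 1,443 Wh = 1.443 kWh
Total energy = 53.5 + 0.791 + 0.3924 + 1.443 = 56.13 kWh
Cost = 56.13 kWh × £0.215 = £12.07

£12.07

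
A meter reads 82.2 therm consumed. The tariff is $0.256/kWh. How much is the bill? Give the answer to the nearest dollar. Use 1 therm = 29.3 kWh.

$617

82.2 therm × (29.3 kWh/therm) = 2,408 kWh
Cost = 2,408 kWh × $0.256/kWh = $616.57 ≈ $617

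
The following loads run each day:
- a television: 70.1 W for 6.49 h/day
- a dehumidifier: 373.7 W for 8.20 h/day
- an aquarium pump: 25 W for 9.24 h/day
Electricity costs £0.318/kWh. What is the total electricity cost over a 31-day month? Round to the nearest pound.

£37

television: 70.1 W × 6.49 h × 31 d = 14,103 Wh = 14.1 kWh
dehumidifier: 373.7 W × 8.20 h × 31 d = 94,995 Wh = 94.99 kWh
aquarium pump: 25 W × 9.24 h × 31 d = 7,161 Wh = 7.161 kWh
Total energy = 14.1 + 94.99 + 7.161 = 116.3 kWh
Cost = 116.3 kWh × £0.318 = £36.97 ≈ £37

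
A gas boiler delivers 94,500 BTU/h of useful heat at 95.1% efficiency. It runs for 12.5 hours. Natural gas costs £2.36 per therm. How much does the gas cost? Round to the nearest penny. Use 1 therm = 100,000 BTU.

Heat delivered = 94,500 BTU/h × 12.5 h = 1,181,250 BTU
Gas input = 1,181,250 / 0.951 = 1,242,114 BTU
= 1,242,114 / 100,000 = 12.42 therm
Cost = 12.42 × £2.36/therm = £29.31

£29.31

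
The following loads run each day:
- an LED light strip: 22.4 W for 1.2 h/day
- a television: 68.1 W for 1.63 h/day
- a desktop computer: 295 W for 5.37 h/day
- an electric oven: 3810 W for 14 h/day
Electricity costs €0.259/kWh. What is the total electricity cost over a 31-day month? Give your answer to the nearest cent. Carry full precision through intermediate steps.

€442.09

LED light strip: 22.4 W × 1.2 h × 31 d = 833 Wh = 0.8333 kWh
television: 68.1 W × 1.63 h × 31 d = 3,441 Wh = 3.441 kWh
desktop computer: 295 W × 5.37 h × 31 d = 49,109 Wh = 49.11 kWh
electric oven: 3810 W × 14 h × 31 d = 1,653,540 Wh = 1,654 kWh
Total energy = 0.8333 + 3.441 + 49.11 + 1,654 = 1,707 kWh
Cost = 1,707 kWh × €0.259 = €442.09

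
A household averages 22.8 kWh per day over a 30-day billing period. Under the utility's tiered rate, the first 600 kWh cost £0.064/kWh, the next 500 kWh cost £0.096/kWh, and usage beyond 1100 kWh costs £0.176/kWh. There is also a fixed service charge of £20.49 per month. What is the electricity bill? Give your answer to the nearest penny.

Usage = 22.8 kWh/day × 30 days = 684 kWh
First 600 kWh × £0.064 = £38.40
Next 84 kWh × £0.096 = £8.06
Remaining tier: 0 kWh (not reached)
Energy charge = £46.46; + service £20.49 = £66.95

£66.95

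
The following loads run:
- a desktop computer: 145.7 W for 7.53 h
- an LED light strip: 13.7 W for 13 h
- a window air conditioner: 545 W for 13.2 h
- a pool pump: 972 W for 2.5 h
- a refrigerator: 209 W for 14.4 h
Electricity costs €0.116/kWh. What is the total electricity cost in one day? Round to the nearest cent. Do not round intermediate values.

desktop computer: 145.7 W × 7.53 h = 1,097 Wh = 1.097 kWh
LED light strip: 13.7 W × 13 h = 178 Wh = 0.1781 kWh
window air conditioner: 545 W × 13.2 h = 7,194 Wh = 7.194 kWh
pool pump: 972 W × 2.5 h = 2,430 Wh = 2.43 kWh
refrigerator: 209 W × 14.4 h = 3,010 Wh = 3.01 kWh
Total energy = 1.097 + 0.1781 + 7.194 + 2.43 + 3.01 = 13.91 kWh
Cost = 13.91 kWh × €0.116 = €1.61

€1.61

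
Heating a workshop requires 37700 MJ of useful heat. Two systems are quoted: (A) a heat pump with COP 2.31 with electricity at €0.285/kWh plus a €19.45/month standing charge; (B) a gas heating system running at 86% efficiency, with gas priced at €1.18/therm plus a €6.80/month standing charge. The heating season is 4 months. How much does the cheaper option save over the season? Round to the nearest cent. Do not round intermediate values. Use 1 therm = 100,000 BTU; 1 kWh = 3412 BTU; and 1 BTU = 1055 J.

Heat load = 37700 MJ = 37,700,000,000 J / 1055 = 35,734,597 BTU
Gas: input = 35,734,597 / 0.86 = 41,551,857 BTU = 415.5 therm → 415.5 × €1.18 = €490.31; + 4 × €6.80 standing = €517.51
Heat pump: 35,734,597 BTU / 3412 = 10,470 kWh heat; / 2.31 = 4,534 kWh in → × €0.285 = €1,292.15; + 4 × €19.45 standing = €1,369.95
Difference = |€517.51 − €1,369.95| = €852.44

€852.44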